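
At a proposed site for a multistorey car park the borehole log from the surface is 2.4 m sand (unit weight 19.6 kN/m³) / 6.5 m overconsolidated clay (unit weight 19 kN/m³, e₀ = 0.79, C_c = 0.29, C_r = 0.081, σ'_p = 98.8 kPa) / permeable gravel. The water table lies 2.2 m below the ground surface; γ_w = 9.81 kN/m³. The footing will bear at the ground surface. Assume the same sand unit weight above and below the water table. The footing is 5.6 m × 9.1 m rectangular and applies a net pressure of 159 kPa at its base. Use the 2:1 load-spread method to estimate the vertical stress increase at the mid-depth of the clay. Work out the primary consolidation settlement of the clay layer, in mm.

S_c ≈ 138 mm

Mid-depth of clay below the ground surface: z = 2.4 + 6.5/2 = 5.65 m.
Total vertical stress at mid-clay: σ_v = 19.6×2.4 + 19×3.25 = 108.79 kPa.
Pore pressure: u = 9.81×(5.65 − 2.2) = 33.845 kPa.
Initial effective stress: σ'_0 = σ_v − u = 108.79 − 33.845 = 74.945 kPa.
Stress increase at mid-clay by the 2:1 spreading method:
Δσ = qBL/((B+z)(L+z)) = 159×5.6×9.1/((5.6+5.65)(9.1+5.65)) = 48.829 kPa
Final effective stress: σ'_f = 74.945 + 48.829 = 123.77 kPa.
σ'_f = 123.77 > σ'_p = 98.8 kPa, so the stress path crosses the preconsolidation pressure — recompression up to σ'_p, then virgin compression beyond:
S_c = H/(1+e₀)·[C_r·log₁₀(σ'_p/σ'_0) + C_c·log₁₀(σ'_f/σ'_p)]
    = 6.5/1.79 × [0.081×log₁₀(98.8/74.945) + 0.29×log₁₀(123.77/98.8)]
    = 3.6313 × [0.0097212 + 0.028379] = 0.1384 m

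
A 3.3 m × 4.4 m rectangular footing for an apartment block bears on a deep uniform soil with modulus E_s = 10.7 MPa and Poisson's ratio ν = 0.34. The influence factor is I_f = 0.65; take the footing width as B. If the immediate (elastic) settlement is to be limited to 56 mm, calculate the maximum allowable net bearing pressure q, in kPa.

q ≈ 316 kPa

E_s = 10.7 MPa = 10700 kPa.
S_e = q·B·(1−ν²)/E_s · I_f  ⇒  q = S_e·E_s / (B·(1−ν²)·I_f).
q = 0.056 × 10700 / (3.3 × 0.8844 × 0.65) = 315.9 kPa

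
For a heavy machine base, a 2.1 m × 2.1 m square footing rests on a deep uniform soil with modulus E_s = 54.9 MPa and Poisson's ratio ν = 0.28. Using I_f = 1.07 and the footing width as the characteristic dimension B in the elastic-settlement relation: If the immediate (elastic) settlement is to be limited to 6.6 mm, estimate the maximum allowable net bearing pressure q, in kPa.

E_s = 54.9 MPa = 54900 kPa.
S_e = q·B·(1−ν²)/E_s · I_f  ⇒  q = S_e·E_s / (B·(1−ν²)·I_f).
q = 0.0066 × 54900 / (2.1 × 0.9216 × 1.07) = 175 kPa

q ≈ 175 kPa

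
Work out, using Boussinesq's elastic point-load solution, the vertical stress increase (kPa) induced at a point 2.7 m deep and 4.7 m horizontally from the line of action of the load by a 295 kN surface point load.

Boussinesq vertical stress below a point load on an elastic half-space:
Δσ_z = 3P/(2πz²) · [1 + (r/z)²]^(−5/2)
r/z = 4.7/2.7 = 1.7407; [1+(r/z)²]^(−5/2) = 0.030668.
Δσ_z = 3×295/(2π×2.7²) × 0.030668 = 19.321 × 0.030668 = 0.5925 kPa

Δσ_z ≈ 0.593 kPa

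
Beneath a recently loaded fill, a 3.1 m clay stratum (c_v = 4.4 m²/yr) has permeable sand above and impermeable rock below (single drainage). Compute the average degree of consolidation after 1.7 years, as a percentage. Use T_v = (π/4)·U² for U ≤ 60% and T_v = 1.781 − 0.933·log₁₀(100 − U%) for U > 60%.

U ≈ 88.1 %

Drainage path length: H_d = H = 3.1 m (single drainage).
T_v = c_v·t/H_d² = 4.4×1.7/3.1² = 0.77836.
T_v = 0.77836 corresponds to the U > 60% branch:
U = 1 − 10^((1.781 − T_v)/0.933)/100 = 0.8812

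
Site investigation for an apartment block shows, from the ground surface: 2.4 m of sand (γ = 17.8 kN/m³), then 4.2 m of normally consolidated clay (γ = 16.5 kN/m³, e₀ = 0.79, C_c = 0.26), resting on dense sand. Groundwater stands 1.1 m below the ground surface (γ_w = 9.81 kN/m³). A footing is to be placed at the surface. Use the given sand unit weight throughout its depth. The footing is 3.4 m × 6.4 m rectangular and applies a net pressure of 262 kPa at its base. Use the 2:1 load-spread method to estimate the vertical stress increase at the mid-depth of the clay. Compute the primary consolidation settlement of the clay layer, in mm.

Mid-depth of clay below the ground surface: z = 2.4 + 4.2/2 = 4.5 m.
Total vertical stress at mid-clay: σ_v = 17.8×2.4 + 16.5×2.1 = 77.37 kPa.
Pore pressure: u = 9.81×(4.5 − 1.1) = 33.354 kPa.
Initial effective stress: σ'_0 = σ_v − u = 77.37 − 33.354 = 44.016 kPa.
Stress increase at mid-clay by the 2:1 spreading method:
Δσ = qBL/((B+z)(L+z)) = 262×3.4×6.4/((3.4+4.5)(6.4+4.5)) = 66.207 kPa
Final effective stress: σ'_f = σ'_0 + Δσ = 44.016 + 66.207 = 110.22 kPa.
Normally consolidated clay, so the full stress increment lies on the virgin compression line:
S_c = C_c·H/(1+e₀)·log₁₀(σ'_f/σ'_0) = 0.26×4.2/(1+0.79)×log₁₀(110.22/44.016)
    = 0.61006 × 0.39865 = 0.2432 m

S_c ≈ 243 mm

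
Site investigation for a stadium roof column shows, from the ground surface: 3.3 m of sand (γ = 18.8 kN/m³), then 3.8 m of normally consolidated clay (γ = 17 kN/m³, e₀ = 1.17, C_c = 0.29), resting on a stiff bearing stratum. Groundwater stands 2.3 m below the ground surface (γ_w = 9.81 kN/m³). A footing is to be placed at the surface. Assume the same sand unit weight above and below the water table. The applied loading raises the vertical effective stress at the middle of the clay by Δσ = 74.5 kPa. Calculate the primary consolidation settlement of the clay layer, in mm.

Mid-depth of clay below the ground surface: z = 3.3 + 3.8/2 = 5.2 m.
Total vertical stress at mid-clay: σ_v = 18.8×3.3 + 17×1.9 = 94.34 kPa.
Pore pressure: u = 9.81×(5.2 − 2.3) = 28.449 kPa.
Initial effective stress: σ'_0 = σ_v − u = 94.34 − 28.449 = 65.891 kPa.
Final effective stress: σ'_f = σ'_0 + Δσ = 65.891 + 74.5 = 140.39 kPa.
Normally consolidated clay, so the full stress increment lies on the virgin compression line:
S_c = C_c·H/(1+e₀)·log₁₀(σ'_f/σ'_0) = 0.29×3.8/(1+1.17)×log₁₀(140.39/65.891)
    = 0.50783 × 0.32851 = 0.1668 m

S_c ≈ 167 mm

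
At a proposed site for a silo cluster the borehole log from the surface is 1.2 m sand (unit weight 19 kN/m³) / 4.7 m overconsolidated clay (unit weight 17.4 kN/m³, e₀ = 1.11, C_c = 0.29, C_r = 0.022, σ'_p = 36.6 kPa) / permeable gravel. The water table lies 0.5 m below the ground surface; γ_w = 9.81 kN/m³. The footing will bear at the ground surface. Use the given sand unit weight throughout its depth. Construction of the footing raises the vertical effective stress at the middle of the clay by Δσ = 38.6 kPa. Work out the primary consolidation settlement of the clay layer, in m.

Mid-depth of clay below the ground surface: z = 1.2 + 4.7/2 = 3.55 m.
Total vertical stress at mid-clay: σ_v = 19×1.2 + 17.4×2.35 = 63.69 kPa.
Pore pressure: u = 9.81×(3.55 − 0.5) = 29.921 kPa.
Initial effective stress: σ'_0 = σ_v − u = 63.69 − 29.921 = 33.769 kPa.
Final effective stress: σ'_f = 33.769 + 38.6 = 72.369 kPa.
σ'_f = 72.369 > σ'_p = 36.6 kPa, so the stress path crosses the preconsolidation pressure — recompression up to σ'_p, then virgin compression beyond:
S_c = H/(1+e₀)·[C_r·log₁₀(σ'_p/σ'_0) + C_c·log₁₀(σ'_f/σ'_p)]
    = 4.7/2.11 × [0.022×log₁₀(36.6/33.769) + 0.29×log₁₀(72.369/36.6)]
    = 2.2275 × [0.00076918 + 0.085861] = 0.193 m

S_c ≈ 0.193 m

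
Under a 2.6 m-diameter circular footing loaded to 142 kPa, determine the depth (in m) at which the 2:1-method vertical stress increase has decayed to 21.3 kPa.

2:1 spreading — at depth z the loaded area has grown by z in each plan dimension:
qD²/(D+z)² = Δσ_z ⇒ z = D(√(q/Δσ_z) − 1) = 2.6×(√(142/21.3) − 1) = 4.113 m

z ≈ 4.11 m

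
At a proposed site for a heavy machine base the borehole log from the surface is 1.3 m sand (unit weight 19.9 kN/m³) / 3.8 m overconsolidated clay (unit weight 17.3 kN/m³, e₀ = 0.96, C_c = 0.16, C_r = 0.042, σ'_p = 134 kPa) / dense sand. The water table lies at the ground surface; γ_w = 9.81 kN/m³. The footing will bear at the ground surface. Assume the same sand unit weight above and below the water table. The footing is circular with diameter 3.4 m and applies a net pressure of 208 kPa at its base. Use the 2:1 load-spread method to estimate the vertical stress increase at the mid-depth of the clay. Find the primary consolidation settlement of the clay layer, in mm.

S_c ≈ 39.1 mm

Mid-depth of clay below the ground surface: z = 1.3 + 3.8/2 = 3.2 m.
Total vertical stress at mid-clay: σ_v = 19.9×1.3 + 17.3×1.9 = 58.74 kPa.
Pore pressure: u = 9.81×(3.2 − 0) = 31.392 kPa.
Initial effective stress: σ'_0 = σ_v − u = 58.74 − 31.392 = 27.348 kPa.
Stress increase at mid-clay by the 2:1 spreading method:
Δσ ≈ qD²/(D+z)² = 208×3.4²/(3.4+3.2)² = 55.199 kPa
Final effective stress: σ'_f = 27.348 + 55.199 = 82.547 kPa.
σ'_f = 82.547 ≤ σ'_p = 134 kPa, so the clay remains overconsolidated and only the recompression index applies:
S_c = C_r·H/(1+e₀)·log₁₀(σ'_f/σ'_0) = 0.042×3.8/1.96×log₁₀(82.547/27.348)
    = 0.08143 × 0.47978 = 0.03907 m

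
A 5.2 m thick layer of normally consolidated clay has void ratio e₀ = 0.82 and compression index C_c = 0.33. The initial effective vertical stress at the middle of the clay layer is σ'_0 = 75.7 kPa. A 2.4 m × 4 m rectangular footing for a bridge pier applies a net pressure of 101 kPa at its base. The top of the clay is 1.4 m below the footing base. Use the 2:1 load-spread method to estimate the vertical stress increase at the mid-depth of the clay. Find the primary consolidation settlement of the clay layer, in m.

Mid-depth of clay below the footing base: z = 1.4 + 5.2/2 = 4 m.
Stress increase at mid-clay by the 2:1 spreading method:
Δσ = qBL/((B+z)(L+z)) = 101×2.4×4/((2.4+4)(4+4)) = 18.937 kPa
Final effective stress: σ'_f = σ'_0 + Δσ = 75.7 + 18.937 = 94.637 kPa.
Normally consolidated clay, so the full stress increment lies on the virgin compression line:
S_c = C_c·H/(1+e₀)·log₁₀(σ'_f/σ'_0) = 0.33×5.2/(1+0.82)×log₁₀(94.637/75.7)
    = 0.94286 × 0.096965 = 0.09142 m

S_c ≈ 0.0914 m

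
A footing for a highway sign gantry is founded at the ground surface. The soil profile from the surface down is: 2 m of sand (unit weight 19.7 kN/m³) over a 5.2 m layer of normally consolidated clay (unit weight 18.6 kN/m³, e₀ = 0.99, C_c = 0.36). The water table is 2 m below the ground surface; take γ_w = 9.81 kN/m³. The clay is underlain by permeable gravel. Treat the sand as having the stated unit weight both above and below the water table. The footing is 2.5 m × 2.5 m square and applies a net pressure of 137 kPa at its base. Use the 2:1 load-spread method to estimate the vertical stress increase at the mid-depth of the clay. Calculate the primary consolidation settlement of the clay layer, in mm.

S_c ≈ 98.6 mm

Mid-depth of clay below the ground surface: z = 2 + 5.2/2 = 4.6 m.
Total vertical stress at mid-clay: σ_v = 19.7×2 + 18.6×2.6 = 87.76 kPa.
Pore pressure: u = 9.81×(4.6 − 2) = 25.506 kPa.
Initial effective stress: σ'_0 = σ_v − u = 87.76 − 25.506 = 62.254 kPa.
Stress increase at mid-clay by the 2:1 spreading method:
Δσ = qBL/((B+z)(L+z)) = 137×2.5×2.5/((2.5+4.6)(2.5+4.6)) = 16.986 kPa
Final effective stress: σ'_f = σ'_0 + Δσ = 62.254 + 16.986 = 79.24 kPa.
Normally consolidated clay, so the full stress increment lies on the virgin compression line:
S_c = C_c·H/(1+e₀)·log₁₀(σ'_f/σ'_0) = 0.36×5.2/(1+0.99)×log₁₀(79.24/62.254)
    = 0.9407 × 0.10478 = 0.09857 m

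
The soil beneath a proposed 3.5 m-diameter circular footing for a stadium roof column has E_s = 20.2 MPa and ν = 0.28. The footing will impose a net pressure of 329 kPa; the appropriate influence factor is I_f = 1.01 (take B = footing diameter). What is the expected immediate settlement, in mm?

S_e ≈ 53.1 mm

Immediate (elastic) settlement: S_e = q·B·(1−ν²)/E_s · I_f.
E_s = 20.2 MPa = 20200 kPa.
S_e = 329 × 3.5 × (1 − 0.28²) / 20200 × 1.01
    = 329 × 3.5 × 0.9216 / 20200 × 1.01
    = 0.05306 m = 53.06 mm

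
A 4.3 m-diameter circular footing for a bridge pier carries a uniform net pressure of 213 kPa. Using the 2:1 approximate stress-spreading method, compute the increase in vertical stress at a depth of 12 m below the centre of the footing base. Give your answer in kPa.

By the 2:1 method the load spreads at 1 horizontal : 2 vertical, so at depth z the loaded area has grown by z in each plan dimension:
Δσ ≈ qD²/(D+z)² = 213×4.3²/(4.3+12)² = 14.823 kPa

Δσ_z ≈ 14.8 kPa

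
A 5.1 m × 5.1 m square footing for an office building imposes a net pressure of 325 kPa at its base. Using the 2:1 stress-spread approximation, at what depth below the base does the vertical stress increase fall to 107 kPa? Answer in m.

2:1 spreading — at depth z the loaded area has grown by z in each plan dimension:
qB²/(B+z)² = Δσ_z ⇒ z = B(√(q/Δσ_z) − 1) = 5.1×(√(325/107) − 1) = 3.788 m

z ≈ 3.79 m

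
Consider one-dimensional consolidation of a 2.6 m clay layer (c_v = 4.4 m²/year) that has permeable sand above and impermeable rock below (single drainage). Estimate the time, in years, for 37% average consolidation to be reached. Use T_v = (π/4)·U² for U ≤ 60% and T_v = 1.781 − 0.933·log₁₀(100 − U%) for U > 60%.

Drainage path length: H_d = H = 2.6 m (single drainage).
U ≤ 60%: T_v = (π/4)·U² = (π/4)×0.37² = 0.10752.
t = T_v·H_d²/c_v = 0.10752×2.6²/4.4 = 0.1652 years.

t ≈ 0.165 years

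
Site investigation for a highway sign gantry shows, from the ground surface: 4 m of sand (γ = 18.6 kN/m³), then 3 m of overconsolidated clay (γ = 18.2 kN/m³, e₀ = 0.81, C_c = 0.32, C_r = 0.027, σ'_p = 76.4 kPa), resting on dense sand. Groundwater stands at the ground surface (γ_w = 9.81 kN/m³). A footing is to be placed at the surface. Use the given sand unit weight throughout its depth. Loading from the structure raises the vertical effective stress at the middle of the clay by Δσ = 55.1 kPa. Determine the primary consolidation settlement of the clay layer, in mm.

Mid-depth of clay below the ground surface: z = 4 + 3/2 = 5.5 m.
Total vertical stress at mid-clay: σ_v = 18.6×4 + 18.2×1.5 = 101.7 kPa.
Pore pressure: u = 9.81×(5.5 − 0) = 53.955 kPa.
Initial effective stress: σ'_0 = σ_v − u = 101.7 − 53.955 = 47.745 kPa.
Final effective stress: σ'_f = 47.745 + 55.1 = 102.84 kPa.
σ'_f = 102.84 > σ'_p = 76.4 kPa, so the stress path crosses the preconsolidation pressure — recompression up to σ'_p, then virgin compression beyond:
S_c = H/(1+e₀)·[C_r·log₁₀(σ'_p/σ'_0) + C_c·log₁₀(σ'_f/σ'_p)]
    = 3/1.81 × [0.027×log₁₀(76.4/47.745) + 0.32×log₁₀(102.84/76.4)]
    = 1.6575 × [0.0055125 + 0.041302] = 0.0776 m

S_c ≈ 77.6 mm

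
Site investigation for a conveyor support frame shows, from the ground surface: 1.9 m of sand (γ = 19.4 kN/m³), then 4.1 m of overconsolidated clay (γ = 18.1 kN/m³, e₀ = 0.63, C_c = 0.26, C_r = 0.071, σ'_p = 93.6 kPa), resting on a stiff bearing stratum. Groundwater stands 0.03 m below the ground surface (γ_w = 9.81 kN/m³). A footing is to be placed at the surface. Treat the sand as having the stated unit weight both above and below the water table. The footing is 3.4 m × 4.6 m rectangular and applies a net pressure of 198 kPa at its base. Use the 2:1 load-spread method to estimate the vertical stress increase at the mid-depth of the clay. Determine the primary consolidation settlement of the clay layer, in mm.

Mid-depth of clay below the ground surface: z = 1.9 + 4.1/2 = 3.95 m.
Total vertical stress at mid-clay: σ_v = 19.4×1.9 + 18.1×2.05 = 73.965 kPa.
Pore pressure: u = 9.81×(3.95 − 0.03) = 38.455 kPa.
Initial effective stress: σ'_0 = σ_v − u = 73.965 − 38.455 = 35.51 kPa.
Stress increase at mid-clay by the 2:1 spreading method:
Δσ = qBL/((B+z)(L+z)) = 198×3.4×4.6/((3.4+3.95)(4.6+3.95)) = 49.277 kPa
Final effective stress: σ'_f = 35.51 + 49.277 = 84.787 kPa.
σ'_f = 84.787 ≤ σ'_p = 93.6 kPa, so the clay remains overconsolidated and only the recompression index applies:
S_c = C_r·H/(1+e₀)·log₁₀(σ'_f/σ'_0) = 0.071×4.1/1.63×log₁₀(84.787/35.51)
    = 0.17859 × 0.37798 = 0.0675 m

S_c ≈ 67.5 mm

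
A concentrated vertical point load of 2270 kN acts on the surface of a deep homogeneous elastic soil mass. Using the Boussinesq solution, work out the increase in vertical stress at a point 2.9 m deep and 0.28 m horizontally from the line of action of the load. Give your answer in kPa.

Boussinesq vertical stress below a point load on an elastic half-space:
Δσ_z = 3P/(2πz²) · [1 + (r/z)²]^(−5/2)
r/z = 0.28/2.9 = 0.096552; [1+(r/z)²]^(−5/2) = 0.97707.
Δσ_z = 3×2270/(2π×2.9²) × 0.97707 = 128.88 × 0.97707 = 125.9 kPa

Δσ_z ≈ 126 kPa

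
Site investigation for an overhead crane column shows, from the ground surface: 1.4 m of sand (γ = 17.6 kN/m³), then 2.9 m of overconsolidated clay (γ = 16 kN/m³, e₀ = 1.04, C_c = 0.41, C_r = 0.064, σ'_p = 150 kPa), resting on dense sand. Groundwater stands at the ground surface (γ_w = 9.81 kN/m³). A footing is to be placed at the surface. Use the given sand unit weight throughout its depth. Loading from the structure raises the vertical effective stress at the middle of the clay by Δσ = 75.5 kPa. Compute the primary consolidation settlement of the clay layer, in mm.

S_c ≈ 62 mm

Mid-depth of clay below the ground surface: z = 1.4 + 2.9/2 = 2.85 m.
Total vertical stress at mid-clay: σ_v = 17.6×1.4 + 16×1.45 = 47.84 kPa.
Pore pressure: u = 9.81×(2.85 − 0) = 27.959 kPa.
Initial effective stress: σ'_0 = σ_v − u = 47.84 − 27.959 = 19.881 kPa.
Final effective stress: σ'_f = 19.881 + 75.5 = 95.381 kPa.
σ'_f = 95.381 ≤ σ'_p = 150 kPa, so the clay remains overconsolidated and only the recompression index applies:
S_c = C_r·H/(1+e₀)·log₁₀(σ'_f/σ'_0) = 0.064×2.9/2.04×log₁₀(95.381/19.881)
    = 0.090982 × 0.68102 = 0.06196 m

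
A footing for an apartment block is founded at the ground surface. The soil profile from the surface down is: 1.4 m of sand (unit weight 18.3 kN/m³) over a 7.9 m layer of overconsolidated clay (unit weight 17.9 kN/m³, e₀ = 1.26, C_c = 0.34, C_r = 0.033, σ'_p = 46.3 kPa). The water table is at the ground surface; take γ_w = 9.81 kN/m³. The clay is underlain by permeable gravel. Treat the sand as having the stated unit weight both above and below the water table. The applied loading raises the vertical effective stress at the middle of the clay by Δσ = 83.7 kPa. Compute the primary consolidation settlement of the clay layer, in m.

Mid-depth of clay below the ground surface: z = 1.4 + 7.9/2 = 5.35 m.
Total vertical stress at mid-clay: σ_v = 18.3×1.4 + 17.9×3.95 = 96.325 kPa.
Pore pressure: u = 9.81×(5.35 − 0) = 52.483 kPa.
Initial effective stress: σ'_0 = σ_v − u = 96.325 − 52.483 = 43.842 kPa.
Final effective stress: σ'_f = 43.842 + 83.7 = 127.54 kPa.
σ'_f = 127.54 > σ'_p = 46.3 kPa, so the stress path crosses the preconsolidation pressure — recompression up to σ'_p, then virgin compression beyond:
S_c = H/(1+e₀)·[C_r·log₁₀(σ'_p/σ'_0) + C_c·log₁₀(σ'_f/σ'_p)]
    = 7.9/2.26 × [0.033×log₁₀(46.3/43.842) + 0.34×log₁₀(127.54/46.3)]
    = 3.4956 × [0.00078179 + 0.14962] = 0.5257 m

S_c ≈ 0.526 m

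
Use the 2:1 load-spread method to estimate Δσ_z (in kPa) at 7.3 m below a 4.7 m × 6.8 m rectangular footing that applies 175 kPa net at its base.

By the 2:1 method the load spreads at 1 horizontal : 2 vertical, so at depth z the loaded area has grown by z in each plan dimension:
Δσ = qBL/((B+z)(L+z)) = 175×4.7×6.8/((4.7+7.3)(6.8+7.3)) = 33.056 kPa

Δσ_z ≈ 33.1 kPa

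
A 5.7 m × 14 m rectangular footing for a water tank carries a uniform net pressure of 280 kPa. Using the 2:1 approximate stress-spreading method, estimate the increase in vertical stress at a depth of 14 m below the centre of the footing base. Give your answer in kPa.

By the 2:1 method the load spreads at 1 horizontal : 2 vertical, so at depth z the loaded area has grown by z in each plan dimension:
Δσ = qBL/((B+z)(L+z)) = 280×5.7×14/((5.7+14)(14+14)) = 40.508 kPa

Δσ_z ≈ 40.5 kPa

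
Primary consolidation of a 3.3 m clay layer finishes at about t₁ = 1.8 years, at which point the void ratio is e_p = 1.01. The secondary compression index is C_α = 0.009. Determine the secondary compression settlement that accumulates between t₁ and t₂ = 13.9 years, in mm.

Secondary compression: S_s = C_α·H/(1+e_p)·log₁₀(t₂/t₁)
S_s = 0.009×3.3/(1+1.01)×log₁₀(13.9/1.8)
    = 0.01478 × 0.8877 = 0.01312 m

S_s ≈ 13.1 mm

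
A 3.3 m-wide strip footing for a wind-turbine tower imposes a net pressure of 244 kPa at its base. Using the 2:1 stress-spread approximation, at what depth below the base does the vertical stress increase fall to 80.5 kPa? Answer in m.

z ≈ 6.7 m

2:1 spreading — at depth z the loaded area has grown by z in each plan dimension:
qB/(B+z) = Δσ_z ⇒ z = qB/Δσ_z − B = 244×3.3/80.5 − 3.3 = 6.702 m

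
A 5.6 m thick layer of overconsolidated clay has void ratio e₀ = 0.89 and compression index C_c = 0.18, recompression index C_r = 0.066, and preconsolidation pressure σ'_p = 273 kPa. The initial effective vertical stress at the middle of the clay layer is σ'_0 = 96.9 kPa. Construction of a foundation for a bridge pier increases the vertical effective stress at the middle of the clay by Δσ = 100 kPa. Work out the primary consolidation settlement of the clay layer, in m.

S_c ≈ 0.0602 m

Final effective stress: σ'_f = 96.9 + 100 = 196.9 kPa.
σ'_f = 196.9 ≤ σ'_p = 273 kPa, so the clay remains overconsolidated and only the recompression index applies:
S_c = C_r·H/(1+e₀)·log₁₀(σ'_f/σ'_0) = 0.066×5.6/1.89×log₁₀(196.9/96.9)
    = 0.19556 × 0.30792 = 0.06022 m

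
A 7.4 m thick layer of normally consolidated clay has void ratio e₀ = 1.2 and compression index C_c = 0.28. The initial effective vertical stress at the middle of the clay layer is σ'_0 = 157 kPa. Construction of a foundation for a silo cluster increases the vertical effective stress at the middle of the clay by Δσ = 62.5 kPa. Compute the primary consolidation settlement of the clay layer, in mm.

S_c ≈ 137 mm

Final effective stress: σ'_f = σ'_0 + Δσ = 157 + 62.5 = 219.5 kPa.
Normally consolidated clay, so the full stress increment lies on the virgin compression line:
S_c = C_c·H/(1+e₀)·log₁₀(σ'_f/σ'_0) = 0.28×7.4/(1+1.2)×log₁₀(219.5/157)
    = 0.94182 × 0.14553 = 0.1371 m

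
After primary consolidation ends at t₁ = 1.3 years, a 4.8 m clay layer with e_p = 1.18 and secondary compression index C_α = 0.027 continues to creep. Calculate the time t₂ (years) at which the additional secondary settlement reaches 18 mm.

S_s = C_α·H/(1+e_p)·log₁₀(t₂/t₁) ⇒ log₁₀(t₂/t₁) = S_s·(1+e_p)/(C_α·H).
log₁₀(t₂/t₁) = 0.018 × (1+1.18) / (0.027×4.8) = 0.3028
t₂ = t₁ × 10^0.3028 = 1.3 × 2.008 = 2.61 years

t₂ ≈ 2.61 years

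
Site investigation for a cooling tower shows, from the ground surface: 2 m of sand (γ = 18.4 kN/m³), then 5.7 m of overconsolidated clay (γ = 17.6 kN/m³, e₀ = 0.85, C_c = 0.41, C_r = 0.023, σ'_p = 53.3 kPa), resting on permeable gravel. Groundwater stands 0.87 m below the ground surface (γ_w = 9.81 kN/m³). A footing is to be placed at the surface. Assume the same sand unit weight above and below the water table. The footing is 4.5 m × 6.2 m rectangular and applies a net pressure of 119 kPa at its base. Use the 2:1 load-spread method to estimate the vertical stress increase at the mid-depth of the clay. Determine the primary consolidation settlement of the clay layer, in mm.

Mid-depth of clay below the ground surface: z = 2 + 5.7/2 = 4.85 m.
Total vertical stress at mid-clay: σ_v = 18.4×2 + 17.6×2.85 = 86.96 kPa.
Pore pressure: u = 9.81×(4.85 − 0.87) = 39.044 kPa.
Initial effective stress: σ'_0 = σ_v − u = 86.96 − 39.044 = 47.916 kPa.
Stress increase at mid-clay by the 2:1 spreading method:
Δσ = qBL/((B+z)(L+z)) = 119×4.5×6.2/((4.5+4.85)(6.2+4.85)) = 32.135 kPa
Final effective stress: σ'_f = 47.916 + 32.135 = 80.051 kPa.
σ'_f = 80.051 > σ'_p = 53.3 kPa, so the stress path crosses the preconsolidation pressure — recompression up to σ'_p, then virgin compression beyond:
S_c = H/(1+e₀)·[C_r·log₁₀(σ'_p/σ'_0) + C_c·log₁₀(σ'_f/σ'_p)]
    = 5.7/1.85 × [0.023×log₁₀(53.3/47.916) + 0.41×log₁₀(80.051/53.3)]
    = 3.0811 × [0.0010637 + 0.072422] = 0.2264 m

S_c ≈ 226 mm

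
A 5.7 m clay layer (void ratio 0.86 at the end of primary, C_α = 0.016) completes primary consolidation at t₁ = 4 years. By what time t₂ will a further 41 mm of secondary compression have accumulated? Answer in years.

t₂ ≈ 27.4 years

S_s = C_α·H/(1+e_p)·log₁₀(t₂/t₁) ⇒ log₁₀(t₂/t₁) = S_s·(1+e_p)/(C_α·H).
log₁₀(t₂/t₁) = 0.041 × (1+0.86) / (0.016×5.7) = 0.8362
t₂ = t₁ × 10^0.8362 = 4 × 6.858 = 27.43 years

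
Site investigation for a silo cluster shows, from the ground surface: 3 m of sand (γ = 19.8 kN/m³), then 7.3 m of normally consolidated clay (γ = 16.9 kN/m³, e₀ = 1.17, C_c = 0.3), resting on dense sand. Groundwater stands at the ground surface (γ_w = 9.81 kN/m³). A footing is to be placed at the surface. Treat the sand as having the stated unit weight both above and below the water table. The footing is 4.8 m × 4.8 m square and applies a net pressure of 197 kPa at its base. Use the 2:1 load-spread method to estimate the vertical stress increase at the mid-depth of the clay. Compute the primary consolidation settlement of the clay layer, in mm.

S_c ≈ 211 mm

Mid-depth of clay below the ground surface: z = 3 + 7.3/2 = 6.65 m.
Total vertical stress at mid-clay: σ_v = 19.8×3 + 16.9×3.65 = 121.09 kPa.
Pore pressure: u = 9.81×(6.65 − 0) = 65.237 kPa.
Initial effective stress: σ'_0 = σ_v − u = 121.09 − 65.237 = 55.853 kPa.
Stress increase at mid-clay by the 2:1 spreading method:
Δσ = qBL/((B+z)(L+z)) = 197×4.8×4.8/((4.8+6.65)(4.8+6.65)) = 34.621 kPa
Final effective stress: σ'_f = σ'_0 + Δσ = 55.853 + 34.621 = 90.474 kPa.
Normally consolidated clay, so the full stress increment lies on the virgin compression line:
S_c = C_c·H/(1+e₀)·log₁₀(σ'_f/σ'_0) = 0.3×7.3/(1+1.17)×log₁₀(90.474/55.853)
    = 1.0092 × 0.20948 = 0.2114 m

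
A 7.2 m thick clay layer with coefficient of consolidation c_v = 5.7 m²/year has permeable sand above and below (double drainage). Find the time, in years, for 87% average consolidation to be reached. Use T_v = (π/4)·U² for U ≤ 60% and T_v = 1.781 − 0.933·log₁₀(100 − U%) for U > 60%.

t ≈ 1.69 years

Drainage path length: H_d = H/2 = 3.6 m (double drainage).
U > 60%: T_v = 1.781 − 0.933·log₁₀(100 − 87) = 0.74169.
t = T_v·H_d²/c_v = 0.74169×3.6²/5.7 = 1.686 years.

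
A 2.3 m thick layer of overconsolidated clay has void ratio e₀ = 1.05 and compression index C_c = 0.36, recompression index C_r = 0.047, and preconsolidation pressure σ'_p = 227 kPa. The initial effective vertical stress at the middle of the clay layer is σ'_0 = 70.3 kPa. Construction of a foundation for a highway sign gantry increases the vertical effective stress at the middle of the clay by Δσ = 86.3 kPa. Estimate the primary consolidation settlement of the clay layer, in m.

S_c ≈ 0.0183 m

Final effective stress: σ'_f = 70.3 + 86.3 = 156.6 kPa.
σ'_f = 156.6 ≤ σ'_p = 227 kPa, so the clay remains overconsolidated and only the recompression index applies:
S_c = C_r·H/(1+e₀)·log₁₀(σ'_f/σ'_0) = 0.047×2.3/2.05×log₁₀(156.6/70.3)
    = 0.052734 × 0.34784 = 0.01834 m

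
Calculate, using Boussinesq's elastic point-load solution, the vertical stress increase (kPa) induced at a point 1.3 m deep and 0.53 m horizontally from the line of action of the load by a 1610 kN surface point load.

Boussinesq vertical stress below a point load on an elastic half-space:
Δσ_z = 3P/(2πz²) · [1 + (r/z)²]^(−5/2)
r/z = 0.53/1.3 = 0.40769; [1+(r/z)²]^(−5/2) = 0.68086.
Δσ_z = 3×1610/(2π×1.3²) × 0.68086 = 454.86 × 0.68086 = 309.7 kPa

Δσ_z ≈ 310 kPa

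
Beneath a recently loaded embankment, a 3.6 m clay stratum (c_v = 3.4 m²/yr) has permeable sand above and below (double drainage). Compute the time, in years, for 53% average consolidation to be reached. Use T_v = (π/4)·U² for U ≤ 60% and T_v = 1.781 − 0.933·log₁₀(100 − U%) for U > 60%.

Drainage path length: H_d = H/2 = 1.8 m (double drainage).
U ≤ 60%: T_v = (π/4)·U² = (π/4)×0.53² = 0.22062.
t = T_v·H_d²/c_v = 0.22062×1.8²/3.4 = 0.2102 years.

t ≈ 0.21 years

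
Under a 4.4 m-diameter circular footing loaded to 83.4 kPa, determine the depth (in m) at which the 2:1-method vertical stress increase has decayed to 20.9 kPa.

2:1 spreading — at depth z the loaded area has grown by z in each plan dimension:
qD²/(D+z)² = Δσ_z ⇒ z = D(√(q/Δσ_z) − 1) = 4.4×(√(83.4/20.9) − 1) = 4.389 m

z ≈ 4.39 m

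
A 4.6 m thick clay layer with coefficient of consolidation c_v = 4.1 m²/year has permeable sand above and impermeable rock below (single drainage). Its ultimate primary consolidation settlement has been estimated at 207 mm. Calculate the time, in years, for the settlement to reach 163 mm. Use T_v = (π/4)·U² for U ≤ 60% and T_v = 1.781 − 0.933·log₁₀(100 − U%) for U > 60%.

t ≈ 2.8 years

Drainage path length: H_d = H = 4.6 m (single drainage).
U = S(t)/S_ult = 163/207 = 0.7874.
U > 60%: T_v = 1.781 − 0.933·log₁₀(100 − 78.744) = 0.54246.
t = T_v·H_d²/c_v = 0.54246×4.6²/4.1 = 2.8 years.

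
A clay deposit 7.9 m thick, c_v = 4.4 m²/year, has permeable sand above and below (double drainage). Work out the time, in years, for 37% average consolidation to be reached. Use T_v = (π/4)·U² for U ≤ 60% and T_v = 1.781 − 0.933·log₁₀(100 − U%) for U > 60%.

Drainage path length: H_d = H/2 = 3.95 m (double drainage).
U ≤ 60%: T_v = (π/4)·U² = (π/4)×0.37² = 0.10752.
t = T_v·H_d²/c_v = 0.10752×3.95²/4.4 = 0.3813 years.

t ≈ 0.381 years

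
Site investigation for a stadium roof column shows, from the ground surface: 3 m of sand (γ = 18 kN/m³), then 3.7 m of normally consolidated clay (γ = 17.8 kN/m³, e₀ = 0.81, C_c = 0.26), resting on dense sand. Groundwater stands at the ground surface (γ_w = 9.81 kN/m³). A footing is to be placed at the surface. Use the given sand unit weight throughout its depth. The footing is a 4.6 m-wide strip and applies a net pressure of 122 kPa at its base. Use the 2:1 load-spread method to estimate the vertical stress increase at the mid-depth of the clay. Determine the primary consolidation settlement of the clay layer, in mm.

S_c ≈ 212 mm

Mid-depth of clay below the ground surface: z = 3 + 3.7/2 = 4.85 m.
Total vertical stress at mid-clay: σ_v = 18×3 + 17.8×1.85 = 86.93 kPa.
Pore pressure: u = 9.81×(4.85 − 0) = 47.578 kPa.
Initial effective stress: σ'_0 = σ_v − u = 86.93 − 47.578 = 39.352 kPa.
Stress increase at mid-clay by the 2:1 spreading method:
Δσ = qB/(B+z) = 122×4.6/(4.6+4.85) = 59.386 kPa
Final effective stress: σ'_f = σ'_0 + Δσ = 39.352 + 59.386 = 98.738 kPa.
Normally consolidated clay, so the full stress increment lies on the virgin compression line:
S_c = C_c·H/(1+e₀)·log₁₀(σ'_f/σ'_0) = 0.26×3.7/(1+0.81)×log₁₀(98.738/39.352)
    = 0.53149 × 0.39952 = 0.2123 m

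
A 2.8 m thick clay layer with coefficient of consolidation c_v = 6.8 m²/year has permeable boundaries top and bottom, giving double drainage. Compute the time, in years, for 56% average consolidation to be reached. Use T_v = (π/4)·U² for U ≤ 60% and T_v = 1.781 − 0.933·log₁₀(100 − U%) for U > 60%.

t ≈ 0.071 years

Drainage path length: H_d = H/2 = 1.4 m (double drainage).
U ≤ 60%: T_v = (π/4)·U² = (π/4)×0.56² = 0.2463.
t = T_v·H_d²/c_v = 0.2463×1.4²/6.8 = 0.07099 years.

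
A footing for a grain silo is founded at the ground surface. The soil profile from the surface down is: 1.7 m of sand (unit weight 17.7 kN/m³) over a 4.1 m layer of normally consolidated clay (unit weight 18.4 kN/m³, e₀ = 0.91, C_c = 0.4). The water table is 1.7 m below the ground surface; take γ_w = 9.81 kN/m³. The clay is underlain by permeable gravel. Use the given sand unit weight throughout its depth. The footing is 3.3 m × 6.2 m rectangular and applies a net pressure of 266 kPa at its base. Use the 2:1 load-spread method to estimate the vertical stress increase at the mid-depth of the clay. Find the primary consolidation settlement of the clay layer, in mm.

Mid-depth of clay below the ground surface: z = 1.7 + 4.1/2 = 3.75 m.
Total vertical stress at mid-clay: σ_v = 17.7×1.7 + 18.4×2.05 = 67.81 kPa.
Pore pressure: u = 9.81×(3.75 − 1.7) = 20.11 kPa.
Initial effective stress: σ'_0 = σ_v − u = 67.81 − 20.11 = 47.7 kPa.
Stress increase at mid-clay by the 2:1 spreading method:
Δσ = qBL/((B+z)(L+z)) = 266×3.3×6.2/((3.3+3.75)(6.2+3.75)) = 77.585 kPa
Final effective stress: σ'_f = σ'_0 + Δσ = 47.7 + 77.585 = 125.28 kPa.
Normally consolidated clay, so the full stress increment lies on the virgin compression line:
S_c = C_c·H/(1+e₀)·log₁₀(σ'_f/σ'_0) = 0.4×4.1/(1+0.91)×log₁₀(125.28/47.7)
    = 0.85864 × 0.41936 = 0.3601 m

S_c ≈ 360 mm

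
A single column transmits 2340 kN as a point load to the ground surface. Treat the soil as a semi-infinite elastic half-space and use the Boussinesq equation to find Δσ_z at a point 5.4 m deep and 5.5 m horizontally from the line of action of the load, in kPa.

Boussinesq vertical stress below a point load on an elastic half-space:
Δσ_z = 3P/(2πz²) · [1 + (r/z)²]^(−5/2)
r/z = 5.5/5.4 = 1.0185; [1+(r/z)²]^(−5/2) = 0.16878.
Δσ_z = 3×2340/(2π×5.4²) × 0.16878 = 38.315 × 0.16878 = 6.467 kPa

Δσ_z ≈ 6.47 kPa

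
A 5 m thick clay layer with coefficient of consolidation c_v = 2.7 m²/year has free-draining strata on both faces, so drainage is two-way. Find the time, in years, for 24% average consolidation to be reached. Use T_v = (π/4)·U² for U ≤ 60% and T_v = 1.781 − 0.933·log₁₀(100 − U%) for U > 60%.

Drainage path length: H_d = H/2 = 2.5 m (double drainage).
U ≤ 60%: T_v = (π/4)·U² = (π/4)×0.24² = 0.045239.
t = T_v·H_d²/c_v = 0.045239×2.5²/2.7 = 0.1047 years.

t ≈ 0.105 years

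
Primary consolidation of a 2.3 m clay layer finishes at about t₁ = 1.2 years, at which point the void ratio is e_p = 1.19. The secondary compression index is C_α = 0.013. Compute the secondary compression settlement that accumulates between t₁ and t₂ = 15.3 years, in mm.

Secondary compression: S_s = C_α·H/(1+e_p)·log₁₀(t₂/t₁)
S_s = 0.013×2.3/(1+1.19)×log₁₀(15.3/1.2)
    = 0.01365 × 1.106 = 0.01509 m

S_s ≈ 15.1 mm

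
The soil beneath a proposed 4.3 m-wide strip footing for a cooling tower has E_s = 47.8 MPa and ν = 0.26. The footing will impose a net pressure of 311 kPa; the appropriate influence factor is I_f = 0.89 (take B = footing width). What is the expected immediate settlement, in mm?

Immediate (elastic) settlement: S_e = q·B·(1−ν²)/E_s · I_f.
E_s = 47.8 MPa = 47800 kPa.
S_e = 311 × 4.3 × (1 − 0.26²) / 47800 × 0.89
    = 311 × 4.3 × 0.9324 / 47800 × 0.89
    = 0.02322 m = 23.22 mm

S_e ≈ 23.2 mm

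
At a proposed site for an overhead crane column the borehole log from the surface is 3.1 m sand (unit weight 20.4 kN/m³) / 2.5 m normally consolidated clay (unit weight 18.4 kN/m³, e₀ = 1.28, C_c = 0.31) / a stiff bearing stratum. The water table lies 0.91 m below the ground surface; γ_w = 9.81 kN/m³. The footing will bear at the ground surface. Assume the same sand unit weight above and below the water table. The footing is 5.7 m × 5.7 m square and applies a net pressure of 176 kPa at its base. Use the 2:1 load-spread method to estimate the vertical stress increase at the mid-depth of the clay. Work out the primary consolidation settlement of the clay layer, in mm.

S_c ≈ 108 mm

Mid-depth of clay below the ground surface: z = 3.1 + 2.5/2 = 4.35 m.
Total vertical stress at mid-clay: σ_v = 20.4×3.1 + 18.4×1.25 = 86.24 kPa.
Pore pressure: u = 9.81×(4.35 − 0.91) = 33.746 kPa.
Initial effective stress: σ'_0 = σ_v − u = 86.24 − 33.746 = 52.494 kPa.
Stress increase at mid-clay by the 2:1 spreading method:
Δσ = qBL/((B+z)(L+z)) = 176×5.7×5.7/((5.7+4.35)(5.7+4.35)) = 56.615 kPa
Final effective stress: σ'_f = σ'_0 + Δσ = 52.494 + 56.615 = 109.11 kPa.
Normally consolidated clay, so the full stress increment lies on the virgin compression line:
S_c = C_c·H/(1+e₀)·log₁₀(σ'_f/σ'_0) = 0.31×2.5/(1+1.28)×log₁₀(109.11/52.494)
    = 0.33991 × 0.31775 = 0.108 m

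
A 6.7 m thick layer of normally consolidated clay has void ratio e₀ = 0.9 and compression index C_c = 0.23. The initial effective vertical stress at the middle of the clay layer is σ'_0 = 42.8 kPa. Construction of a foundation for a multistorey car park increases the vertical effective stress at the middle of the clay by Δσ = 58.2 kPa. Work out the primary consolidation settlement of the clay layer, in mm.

Final effective stress: σ'_f = σ'_0 + Δσ = 42.8 + 58.2 = 101 kPa.
Normally consolidated clay, so the full stress increment lies on the virgin compression line:
S_c = C_c·H/(1+e₀)·log₁₀(σ'_f/σ'_0) = 0.23×6.7/(1+0.9)×log₁₀(101/42.8)
    = 0.81105 × 0.37288 = 0.3024 m

S_c ≈ 302 mm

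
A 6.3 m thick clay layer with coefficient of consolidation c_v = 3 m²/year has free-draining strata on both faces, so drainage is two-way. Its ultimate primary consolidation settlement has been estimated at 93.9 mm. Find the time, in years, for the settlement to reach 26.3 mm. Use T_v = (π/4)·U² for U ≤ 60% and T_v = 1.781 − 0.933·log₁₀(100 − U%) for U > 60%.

t ≈ 0.204 years

Drainage path length: H_d = H/2 = 3.15 m (double drainage).
U = S(t)/S_ult = 26.3/93.9 = 0.2801.
U ≤ 60%: T_v = (π/4)·U² = (π/4)×0.28009² = 0.061613.
t = T_v·H_d²/c_v = 0.061613×3.15²/3 = 0.2038 years.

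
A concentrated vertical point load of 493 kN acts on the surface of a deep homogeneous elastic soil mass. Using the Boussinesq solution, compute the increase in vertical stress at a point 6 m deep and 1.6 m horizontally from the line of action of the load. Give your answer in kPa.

Δσ_z ≈ 5.51 kPa

Boussinesq vertical stress below a point load on an elastic half-space:
Δσ_z = 3P/(2πz²) · [1 + (r/z)²]^(−5/2)
r/z = 1.6/6 = 0.26667; [1+(r/z)²]^(−5/2) = 0.8422.
Δσ_z = 3×493/(2π×6²) × 0.8422 = 6.5386 × 0.8422 = 5.507 kPa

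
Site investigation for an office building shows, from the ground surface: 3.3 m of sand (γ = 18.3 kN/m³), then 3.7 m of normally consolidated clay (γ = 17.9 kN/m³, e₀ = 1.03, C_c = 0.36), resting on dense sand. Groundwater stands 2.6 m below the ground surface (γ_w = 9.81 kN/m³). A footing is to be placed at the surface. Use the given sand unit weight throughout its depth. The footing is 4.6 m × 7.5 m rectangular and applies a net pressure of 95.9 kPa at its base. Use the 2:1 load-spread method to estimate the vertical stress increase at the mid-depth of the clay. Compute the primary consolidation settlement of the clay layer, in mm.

S_c ≈ 94.2 mm

Mid-depth of clay below the ground surface: z = 3.3 + 3.7/2 = 5.15 m.
Total vertical stress at mid-clay: σ_v = 18.3×3.3 + 17.9×1.85 = 93.505 kPa.
Pore pressure: u = 9.81×(5.15 − 2.6) = 25.015 kPa.
Initial effective stress: σ'_0 = σ_v − u = 93.505 − 25.015 = 68.49 kPa.
Stress increase at mid-clay by the 2:1 spreading method:
Δσ = qBL/((B+z)(L+z)) = 95.9×4.6×7.5/((4.6+5.15)(7.5+5.15)) = 26.825 kPa
Final effective stress: σ'_f = σ'_0 + Δσ = 68.49 + 26.825 = 95.315 kPa.
Normally consolidated clay, so the full stress increment lies on the virgin compression line:
S_c = C_c·H/(1+e₀)·log₁₀(σ'_f/σ'_0) = 0.36×3.7/(1+1.03)×log₁₀(95.315/68.49)
    = 0.65616 × 0.14353 = 0.09418 m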